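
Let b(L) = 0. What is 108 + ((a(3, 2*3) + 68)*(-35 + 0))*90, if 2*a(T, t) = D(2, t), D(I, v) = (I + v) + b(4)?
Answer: -226692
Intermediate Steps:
D(I, v) = I + v (D(I, v) = (I + v) + 0 = I + v)
a(T, t) = 1 + t/2 (a(T, t) = (2 + t)/2 = 1 + t/2)
108 + ((a(3, 2*3) + 68)*(-35 + 0))*90 = 108 + (((1 + (2*3)/2) + 68)*(-35 + 0))*90 = 108 + (((1 + (½)*6) + 68)*(-35))*90 = 108 + (((1 + 3) + 68)*(-35))*90 = 108 + ((4 + 68)*(-35))*90 = 108 + (72*(-35))*90 = 108 - 2520*90 = 108 - 226800 = -226692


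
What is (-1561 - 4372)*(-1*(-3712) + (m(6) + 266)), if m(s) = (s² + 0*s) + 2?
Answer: -23826928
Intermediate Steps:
m(s) = 2 + s² (m(s) = (s² + 0) + 2 = s² + 2 = 2 + s²)
(-1561 - 4372)*(-1*(-3712) + (m(6) + 266)) = (-1561 - 4372)*(-1*(-3712) + ((2 + 6²) + 266)) = -5933*(3712 + ((2 + 36) + 266)) = -5933*(3712 + (38 + 266)) = -5933*(3712 + 304) = -5933*4016 = -23826928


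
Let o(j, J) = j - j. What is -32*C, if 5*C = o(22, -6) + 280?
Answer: -1792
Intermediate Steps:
o(j, J) = 0
C = 56 (C = (0 + 280)/5 = (1/5)*280 = 56)
-32*C = -32*56 = -1792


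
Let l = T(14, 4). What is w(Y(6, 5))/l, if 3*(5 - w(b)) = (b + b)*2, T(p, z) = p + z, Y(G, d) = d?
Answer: -5/54 ≈ -0.092593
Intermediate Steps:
w(b) = 5 - 4*b/3 (w(b) = 5 - (b + b)*2/3 = 5 - 2*b*2/3 = 5 - 4*b/3)
l = 18 (l = 14 + 4 = 18)
w(Y(6, 5))/l = (5 - 4/3*5)/18 = (5 - 20/3)/18 = (1/18)*(-5/3) = -5/54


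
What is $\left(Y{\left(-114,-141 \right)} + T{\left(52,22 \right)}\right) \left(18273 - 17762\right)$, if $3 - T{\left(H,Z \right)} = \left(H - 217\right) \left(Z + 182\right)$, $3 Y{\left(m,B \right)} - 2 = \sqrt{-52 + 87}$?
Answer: $\frac{51606401}{3} + \frac{511 \sqrt{35}}{3} \approx 1.7203 \cdot 10^{7}$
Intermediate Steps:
$Y{\left(m,B \right)} = \frac{2}{3} + \frac{\sqrt{35}}{3}$ ($Y{\left(m,B \right)} = \frac{2}{3} + \frac{\sqrt{-52 + 87}}{3} = \frac{2}{3} + \frac{\sqrt{35}}{3}$)
$T{\left(H,Z \right)} = 3 - \left(-217 + H\right) \left(182 + Z\right)$ ($T{\left(H,Z \right)} = 3 - \left(H - 217\right) \left(Z + 182\right) = 3 - \left(-217 + H\right) \left(182 + Z\right)$)
$\left(Y{\left(-114,-141 \right)} + T{\left(52,22 \right)}\right) \left(18273 - 17762\right) = \left(\left(\frac{2}{3} + \frac{\sqrt{35}}{3}\right) + \left(39497 - 9464 + 217 \cdot 22 - 52 \cdot 22\right)\right) \left(18273 - 17762\right) = \left(\left(\frac{2}{3} + \frac{\sqrt{35}}{3}\right) + \left(39497 - 9464 + 4774 - 1144\right)\right) 511 = \left(\left(\frac{2}{3} + \frac{\sqrt{35}}{3}\right) + 33663\right) 511 = \left(\frac{100991}{3} + \frac{\sqrt{35}}{3}\right) 511 = \frac{51606401}{3} + \frac{511 \sqrt{35}}{3}$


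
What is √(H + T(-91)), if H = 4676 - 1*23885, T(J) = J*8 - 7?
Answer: 6*I*√554 ≈ 141.22*I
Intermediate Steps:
T(J) = -7 + 8*J (T(J) = 8*J - 7 = -7 + 8*J)
H = -19209 (H = 4676 - 23885 = -19209)
√(H + T(-91)) = √(-19209 + (-7 + 8*(-91))) = √(-19209 + (-7 - 728)) = √(-19209 - 735) = √(-19944) = 6*I*√554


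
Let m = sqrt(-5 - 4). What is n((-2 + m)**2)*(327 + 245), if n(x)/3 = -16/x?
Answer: 10560/13 - 25344*I/13 ≈ 812.31 - 1949.5*I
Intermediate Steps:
m = 3*I (m = sqrt(-9) = 3*I ≈ 3.0*I)
n(x) = -48/x (n(x) = 3*(-16/x) = -48/x)
n((-2 + m)**2)*(327 + 245) = (-48/(-2 + 3*I)**2)*(327 + 245) = -48/(-2 + 3*I)**2*572 = -27456/(-2 + 3*I)**2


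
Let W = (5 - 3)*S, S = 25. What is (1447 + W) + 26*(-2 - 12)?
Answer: 1133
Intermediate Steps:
W = 50 (W = (5 - 3)*25 = 2*25 = 50)
(1447 + W) + 26*(-2 - 12) = (1447 + 50) + 26*(-2 - 12) = 1497 + 26*(-14) = 1497 - 364 = 1133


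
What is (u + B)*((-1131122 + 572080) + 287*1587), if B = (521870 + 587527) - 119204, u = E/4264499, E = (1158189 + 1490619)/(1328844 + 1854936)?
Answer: -116036929633683463234547/1131435552185 ≈ -1.0256e+11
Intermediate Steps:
E = 220734/265315 (E = 2648808/3183780 = 2648808*(1/3183780) = 220734/265315 ≈ 0.83197)
u = 220734/1131435552185 (u = (220734/265315)/4264499 = (220734/265315)*(1/4264499) = 220734/1131435552185 ≈ 1.9509e-7)
B = 990193 (B = 1109397 - 119204 = 990193)
(u + B)*((-1131122 + 572080) + 287*1587) = (220734/1131435552185 + 990193)*((-1131122 + 572080) + 287*1587) = 1120339563724942439*(-559042 + 455469)/1131435552185 = (1120339563724942439/1131435552185)*(-103573) = -116036929633683463234547/1131435552185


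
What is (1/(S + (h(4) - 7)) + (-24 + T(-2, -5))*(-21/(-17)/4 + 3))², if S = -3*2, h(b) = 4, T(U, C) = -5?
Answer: 3456616849/374544 ≈ 9228.9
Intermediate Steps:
S = -6
(1/(S + (h(4) - 7)) + (-24 + T(-2, -5))*(-21/(-17)/4 + 3))² = (1/(-6 + (4 - 7)) + (-24 - 5)*(-21/(-17)/4 + 3))² = (1/(-6 - 3) - 29*(-21*(-1/17)*(¼) + 3))² = (1/(-9) - 29*((21/17)*(¼) + 3))² = (-⅑ - 29*(21/68 + 3))² = (-⅑ - 29*225/68)² = (-⅑ - 6525/68)² = (-58793/612)² = 3456616849/374544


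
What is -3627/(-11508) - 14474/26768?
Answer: -59081/261944 ≈ -0.22555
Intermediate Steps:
-3627/(-11508) - 14474/26768 = -3627*(-1/11508) - 14474*1/26768 = 1209/3836 - 7237/13384 = -59081/261944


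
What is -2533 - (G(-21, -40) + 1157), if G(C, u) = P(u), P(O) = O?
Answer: -3650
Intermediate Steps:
G(C, u) = u
-2533 - (G(-21, -40) + 1157) = -2533 - (-40 + 1157) = -2533 - 1*1117 = -2533 - 1117 = -3650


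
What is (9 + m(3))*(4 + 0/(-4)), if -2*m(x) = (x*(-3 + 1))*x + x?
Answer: 66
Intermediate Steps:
m(x) = x² - x/2 (m(x) = -((x*(-3 + 1))*x + x)/2 = -((x*(-2))*x + x)/2 = -((-2*x)*x + x)/2 = -(-2*x² + x)/2 = -(x - 2*x²)/2 = x² - x/2)
(9 + m(3))*(4 + 0/(-4)) = (9 + 3*(-½ + 3))*(4 + 0/(-4)) = (9 + 3*(5/2))*(4 + 0*(-¼)) = (9 + 15/2)*(4 + 0) = (33/2)*4 = 66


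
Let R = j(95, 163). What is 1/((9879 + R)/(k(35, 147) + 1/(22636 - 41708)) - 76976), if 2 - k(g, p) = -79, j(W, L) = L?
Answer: -1544831/118723390032 ≈ -1.3012e-5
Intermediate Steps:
k(g, p) = 81 (k(g, p) = 2 - 1*(-79) = 2 + 79 = 81)
R = 163
1/((9879 + R)/(k(35, 147) + 1/(22636 - 41708)) - 76976) = 1/((9879 + 163)/(81 + 1/(22636 - 41708)) - 76976) = 1/(10042/(81 + 1/(-19072)) - 76976) = 1/(10042/(81 - 1/19072) - 76976) = 1/(10042/(1544831/19072) - 76976) = 1/(10042*(19072/1544831) - 76976) = 1/(191521024/1544831 - 76976) = 1/(-118723390032/1544831) = -1544831/118723390032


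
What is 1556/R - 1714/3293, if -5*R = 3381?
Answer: -31414574/11133633 ≈ -2.8216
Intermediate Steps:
R = -3381/5 (R = -⅕*3381 = -3381/5 ≈ -676.20)
1556/R - 1714/3293 = 1556/(-3381/5) - 1714/3293 = 1556*(-5/3381) - 1714*1/3293 = -7780/3381 - 1714/3293 = -31414574/11133633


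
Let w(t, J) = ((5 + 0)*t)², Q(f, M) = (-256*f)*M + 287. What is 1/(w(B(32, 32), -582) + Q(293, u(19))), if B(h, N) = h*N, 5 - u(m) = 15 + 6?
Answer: 1/27414815 ≈ 3.6477e-8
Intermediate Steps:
u(m) = -16 (u(m) = 5 - (15 + 6) = 5 - 1*21 = 5 - 21 = -16)
Q(f, M) = 287 - 256*M*f (Q(f, M) = -256*M*f + 287 = 287 - 256*M*f)
B(h, N) = N*h
w(t, J) = 25*t² (w(t, J) = (5*t)² = 25*t²)
1/(w(B(32, 32), -582) + Q(293, u(19))) = 1/(25*(32*32)² + (287 - 256*(-16)*293)) = 1/(25*1024² + (287 + 1200128)) = 1/(25*1048576 + 1200415) = 1/(26214400 + 1200415) = 1/27414815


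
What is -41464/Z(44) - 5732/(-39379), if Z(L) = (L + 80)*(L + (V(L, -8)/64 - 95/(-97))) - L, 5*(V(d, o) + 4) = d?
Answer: -1553008655868/211719657719 ≈ -7.3352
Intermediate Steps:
V(d, o) = -4 + d/5
Z(L) = -L + (80 + L)*(1423/1552 + 321*L/320) (Z(L) = (L + 80)*(L + ((-4 + L/5)/64 - 95/(-97))) - L = (80 + L)*(L + ((-4 + L/5)*(1/64) - 95*(-1/97))) - L = (80 + L)*(L + ((-1/16 + L/320) + 95/97)) - L = (80 + L)*(L + (1423/1552 + L/320)) - L = (80 + L)*(1423/1552 + 321*L/320) - L = -L + (80 + L)*(1423/1552 + 321*L/320))
-41464/Z(44) - 5732/(-39379) = -41464/(7115/97 + (321/320)*44² + (124419/1552)*44) - 5732/(-39379) = -41464/(7115/97 + (321/320)*1936 + 1368609/388) - 5732*(-1/39379) = -41464/(7115/97 + 38841/20 + 1368609/388) + 5732/39379 = -41464/5376461/970 + 5732/39379 = -41464*970/5376461 + 5732/39379 = -40220080/5376461 + 5732/39379 = -1553008655868/211719657719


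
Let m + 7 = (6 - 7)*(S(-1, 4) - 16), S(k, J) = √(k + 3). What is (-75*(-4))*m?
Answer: 2700 - 300*√2 ≈ 2275.7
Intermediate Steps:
S(k, J) = √(3 + k)
m = 9 - √2 (m = -7 + (6 - 7)*(√(3 - 1) - 16) = -7 - (√2 - 16) = -7 - (-16 + √2) = -7 + (16 - √2) = 9 - √2 ≈ 7.5858)
(-75*(-4))*m = (-75*(-4))*(9 - √2) = (-25*(-12))*(9 - √2) = 300*(9 - √2) = 2700 - 300*√2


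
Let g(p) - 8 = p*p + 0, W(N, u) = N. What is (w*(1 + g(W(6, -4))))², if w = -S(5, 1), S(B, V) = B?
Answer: 50625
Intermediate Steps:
g(p) = 8 + p² (g(p) = 8 + (p*p + 0) = 8 + (p² + 0) = 8 + p²)
w = -5 (w = -1*5 = -5)
(w*(1 + g(W(6, -4))))² = (-5*(1 + (8 + 6²)))² = (-5*(1 + (8 + 36)))² = (-5*(1 + 44))² = (-5*45)² = (-225)² = 50625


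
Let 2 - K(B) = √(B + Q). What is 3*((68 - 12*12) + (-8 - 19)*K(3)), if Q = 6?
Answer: -147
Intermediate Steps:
K(B) = 2 - √(6 + B) (K(B) = 2 - √(B + 6) = 2 - √(6 + B))
3*((68 - 12*12) + (-8 - 19)*K(3)) = 3*((68 - 12*12) + (-8 - 19)*(2 - √(6 + 3))) = 3*((68 - 144) - 27*(2 - √9)) = 3*(-76 - 27*(2 - 1*3)) = 3*(-76 - 27*(2 - 3)) = 3*(-76 - 27*(-1)) = 3*(-76 + 27) = 3*(-49) = -147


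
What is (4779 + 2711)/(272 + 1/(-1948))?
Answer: 2918104/105971 ≈ 27.537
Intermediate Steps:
(4779 + 2711)/(272 + 1/(-1948)) = 7490/(272 - 1/1948) = 7490/(529855/1948) = 7490*(1948/529855) = 2918104/105971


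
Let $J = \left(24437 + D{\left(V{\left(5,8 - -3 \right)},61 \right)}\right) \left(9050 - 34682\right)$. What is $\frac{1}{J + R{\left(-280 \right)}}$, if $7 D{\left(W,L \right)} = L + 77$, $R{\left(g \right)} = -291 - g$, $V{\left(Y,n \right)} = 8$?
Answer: $- \frac{7}{4388121581} \approx -1.5952 \cdot 10^{-9}$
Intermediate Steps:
$D{\left(W,L \right)} = 11 + \frac{L}{7}$ ($D{\left(W,L \right)} = \frac{L + 77}{7} = \frac{77 + L}{7} = 11 + \frac{L}{7}$)
$J = - \frac{4388121504}{7}$ ($J = \left(24437 + \left(11 + \frac{1}{7} \cdot 61\right)\right) \left(9050 - 34682\right) = \left(24437 + \left(11 + \frac{61}{7}\right)\right) \left(-25632\right) = \left(24437 + \frac{138}{7}\right) \left(-25632\right) = \frac{171197}{7} \left(-25632\right) = - \frac{4388121504}{7} \approx -6.2687 \cdot 10^{8}$)
$\frac{1}{J + R{\left(-280 \right)}} = \frac{1}{- \frac{4388121504}{7} - 11} = \frac{1}{- \frac{4388121581}{7}} = - \frac{7}{4388121581}$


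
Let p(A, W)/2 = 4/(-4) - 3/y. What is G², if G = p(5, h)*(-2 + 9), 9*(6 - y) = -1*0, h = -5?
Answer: 441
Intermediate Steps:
y = 6 (y = 6 - (-1)*0/9 = 6 - ⅑*0 = 6 + 0 = 6)
p(A, W) = -3 (p(A, W) = 2*(4/(-4) - 3/6) = 2*(4*(-¼) - 3*⅙) = 2*(-1 - ½) = 2*(-3/2) = -3)
G = -21 (G = -3*(-2 + 9) = -3*7 = -21)
G² = (-21)² = 441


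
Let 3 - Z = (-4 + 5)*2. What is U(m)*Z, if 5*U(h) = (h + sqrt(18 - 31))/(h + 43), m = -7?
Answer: -7/180 + I*sqrt(13)/180 ≈ -0.038889 + 0.020031*I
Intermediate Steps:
U(h) = (h + I*sqrt(13))/(5*(43 + h)) (U(h) = ((h + sqrt(18 - 31))/(h + 43))/5 = ((h + sqrt(-13))/(43 + h))/5 = ((h + I*sqrt(13))/(43 + h))/5 = (h + I*sqrt(13))/(5*(43 + h)))
Z = 1 (Z = 3 - (-4 + 5)*2 = 3 - 2 = 1)
U(m)*Z = ((-7 + I*sqrt(13))/(5*(43 - 7)))*1 = ((1/5)*(-7 + I*sqrt(13))/36)*1 = ((1/5)*(1/36)*(-7 + I*sqrt(13)))*1 = (-7/180 + I*sqrt(13)/180)*1 = -7/180 + I*sqrt(13)/180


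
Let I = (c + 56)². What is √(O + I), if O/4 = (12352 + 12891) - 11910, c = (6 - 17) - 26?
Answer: √53693 ≈ 231.72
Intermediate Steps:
c = -37 (c = -11 - 26 = -37)
O = 53332 (O = 4*((12352 + 12891) - 11910) = 4*(25243 - 11910) = 4*13333 = 53332)
I = 361 (I = (-37 + 56)² = 19² = 361)
√(O + I) = √(53332 + 361) = √53693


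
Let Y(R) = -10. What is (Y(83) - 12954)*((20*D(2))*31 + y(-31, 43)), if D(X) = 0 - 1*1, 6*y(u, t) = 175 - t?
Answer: 7752472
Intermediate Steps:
y(u, t) = 175/6 - t/6 (y(u, t) = (175 - t)/6 = 175/6 - t/6)
D(X) = -1 (D(X) = 0 - 1 = -1)
(Y(83) - 12954)*((20*D(2))*31 + y(-31, 43)) = (-10 - 12954)*((20*(-1))*31 + (175/6 - 1/6*43)) = -12964*(-20*31 + (175/6 - 43/6)) = -12964*(-620 + 22) = -12964*(-598) = 7752472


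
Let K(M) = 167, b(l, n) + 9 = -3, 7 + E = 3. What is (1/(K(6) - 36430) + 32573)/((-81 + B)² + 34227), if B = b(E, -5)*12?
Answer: 196865783/512831346 ≈ 0.38388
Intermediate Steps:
E = -4 (E = -7 + 3 = -4)
b(l, n) = -12 (b(l, n) = -9 - 3 = -12)
B = -144 (B = -12*12 = -144)
(1/(K(6) - 36430) + 32573)/((-81 + B)² + 34227) = (1/(167 - 36430) + 32573)/((-81 - 144)² + 34227) = (1/(-36263) + 32573)/((-225)² + 34227) = (-1/36263 + 32573)/(50625 + 34227) = (1181194698/36263)/84852 = (1181194698/36263)*(1/84852) = 196865783/512831346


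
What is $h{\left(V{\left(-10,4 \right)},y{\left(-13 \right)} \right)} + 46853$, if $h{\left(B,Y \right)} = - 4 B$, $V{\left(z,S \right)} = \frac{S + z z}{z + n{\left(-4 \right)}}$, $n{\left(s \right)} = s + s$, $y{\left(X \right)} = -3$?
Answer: $\frac{421885}{9} \approx 46876.0$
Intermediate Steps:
$n{\left(s \right)} = 2 s$
$V{\left(z,S \right)} = \frac{S + z^{2}}{-8 + z}$ ($V{\left(z,S \right)} = \frac{S + z z}{z + 2 \left(-4\right)} = \frac{S + z^{2}}{z - 8} = \frac{S + z^{2}}{-8 + z}$)
$h{\left(V{\left(-10,4 \right)},y{\left(-13 \right)} \right)} + 46853 = - 4 \frac{4 + \left(-10\right)^{2}}{-8 - 10} + 46853 = - 4 \frac{4 + 100}{-18} + 46853 = - 4 \left(\left(- \frac{1}{18}\right) 104\right) + 46853 = \left(-4\right) \left(- \frac{52}{9}\right) + 46853 = \frac{208}{9} + 46853 = \frac{421885}{9}$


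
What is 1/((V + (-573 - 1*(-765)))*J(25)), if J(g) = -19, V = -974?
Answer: 1/14858 ≈ 6.7304e-5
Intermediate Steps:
1/((V + (-573 - 1*(-765)))*J(25)) = 1/((-974 + (-573 - 1*(-765)))*(-19)) = 1/((-974 + (-573 + 765))*(-19)) = 1/((-974 + 192)*(-19)) = 1/(-782*(-19)) = 1/14858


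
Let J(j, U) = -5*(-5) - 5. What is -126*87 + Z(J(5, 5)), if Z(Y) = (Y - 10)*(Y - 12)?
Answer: -10882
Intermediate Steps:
J(j, U) = 20 (J(j, U) = 25 - 5 = 20)
Z(Y) = (-12 + Y)*(-10 + Y) (Z(Y) = (-10 + Y)*(-12 + Y) = (-12 + Y)*(-10 + Y))
-126*87 + Z(J(5, 5)) = -126*87 + (120 + 20² - 22*20) = -10962 + (120 + 400 - 440) = -10962 + 80 = -10882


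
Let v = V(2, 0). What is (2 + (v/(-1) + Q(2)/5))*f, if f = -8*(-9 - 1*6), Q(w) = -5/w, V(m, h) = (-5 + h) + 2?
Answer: 540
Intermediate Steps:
V(m, h) = -3 + h
v = -3 (v = -3 + 0 = -3)
f = 120 (f = -8*(-9 - 6) = -8*(-15) = 120)
(2 + (v/(-1) + Q(2)/5))*f = (2 + (-3/(-1) - 5/2/5))*120 = (2 + (-3*(-1) - 5*1/2*(1/5)))*120 = (2 + (3 - 5/2*1/5))*120 = (2 + (3 - 1/2))*120 = (2 + 5/2)*120 = (9/2)*120 = 540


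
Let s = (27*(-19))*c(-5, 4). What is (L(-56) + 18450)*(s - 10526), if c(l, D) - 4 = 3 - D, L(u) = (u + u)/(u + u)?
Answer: -222611315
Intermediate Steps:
L(u) = 1 (L(u) = (2*u)/((2*u)) = (2*u)*(1/(2*u)) = 1)
c(l, D) = 7 - D (c(l, D) = 4 + (3 - D) = 7 - D)
s = -1539 (s = (27*(-19))*(7 - 1*4) = -513*(7 - 4) = -513*3 = -1539)
(L(-56) + 18450)*(s - 10526) = (1 + 18450)*(-1539 - 10526) = 18451*(-12065) = -222611315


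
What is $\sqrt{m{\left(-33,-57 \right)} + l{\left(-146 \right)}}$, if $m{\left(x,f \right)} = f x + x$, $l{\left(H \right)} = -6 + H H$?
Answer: $\sqrt{23158} \approx 152.18$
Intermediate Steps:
$l{\left(H \right)} = -6 + H^{2}$
$m{\left(x,f \right)} = x + f x$
$\sqrt{m{\left(-33,-57 \right)} + l{\left(-146 \right)}} = \sqrt{- 33 \left(1 - 57\right) - \left(6 - \left(-146\right)^{2}\right)} = \sqrt{\left(-33\right) \left(-56\right) + \left(-6 + 21316\right)} = \sqrt{1848 + 21310} = \sqrt{23158}$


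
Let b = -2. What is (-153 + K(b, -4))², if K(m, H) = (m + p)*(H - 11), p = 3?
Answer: 28224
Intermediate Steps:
K(m, H) = (-11 + H)*(3 + m) (K(m, H) = (m + 3)*(H - 11) = (3 + m)*(-11 + H) = (-11 + H)*(3 + m))
(-153 + K(b, -4))² = (-153 + (-33 - 11*(-2) + 3*(-4) - 4*(-2)))² = (-153 + (-33 + 22 - 12 + 8))² = (-153 - 15)² = (-168)² = 28224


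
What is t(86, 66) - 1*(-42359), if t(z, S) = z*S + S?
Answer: 48101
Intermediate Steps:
t(z, S) = S + S*z (t(z, S) = S*z + S = S + S*z)
t(86, 66) - 1*(-42359) = 66*(1 + 86) - 1*(-42359) = 66*87 + 42359 = 5742 + 42359 = 48101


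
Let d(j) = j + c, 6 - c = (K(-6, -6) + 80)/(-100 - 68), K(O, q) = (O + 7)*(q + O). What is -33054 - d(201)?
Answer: -1396979/42 ≈ -33261.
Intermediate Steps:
K(O, q) = (7 + O)*(O + q)
c = 269/42 (c = 6 - (((-6)**2 + 7*(-6) + 7*(-6) - 6*(-6)) + 80)/(-100 - 68) = 6 - ((36 - 42 - 42 + 36) + 80)/(-168) = 6 - (-12 + 80)*(-1)/168 = 6 - 68*(-1)/168 = 6 - 1*(-17/42) = 6 + 17/42 = 269/42 ≈ 6.4048)
d(j) = 269/42 + j (d(j) = j + 269/42 = 269/42 + j)
-33054 - d(201) = -33054 - (269/42 + 201) = -33054 - 1*8711/42 = -33054 - 8711/42 = -1396979/42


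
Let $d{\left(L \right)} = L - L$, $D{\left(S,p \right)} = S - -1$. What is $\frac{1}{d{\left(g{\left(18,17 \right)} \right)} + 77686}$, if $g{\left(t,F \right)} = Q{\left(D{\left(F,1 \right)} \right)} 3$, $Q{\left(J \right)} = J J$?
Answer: $\frac{1}{77686} \approx 1.2872 \cdot 10^{-5}$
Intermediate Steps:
$D{\left(S,p \right)} = 1 + S$ ($D{\left(S,p \right)} = S + 1 = 1 + S$)
$Q{\left(J \right)} = J^{2}$
$g{\left(t,F \right)} = 3 \left(1 + F\right)^{2}$ ($g{\left(t,F \right)} = \left(1 + F\right)^{2} \cdot 3 = 3 \left(1 + F\right)^{2}$)
$d{\left(L \right)} = 0$
$\frac{1}{d{\left(g{\left(18,17 \right)} \right)} + 77686} = \frac{1}{0 + 77686} = \frac{1}{77686}$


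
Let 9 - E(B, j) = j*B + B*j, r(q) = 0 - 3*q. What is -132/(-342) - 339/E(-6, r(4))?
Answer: 2477/855 ≈ 2.8971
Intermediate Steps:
r(q) = -3*q
E(B, j) = 9 - 2*B*j (E(B, j) = 9 - (j*B + B*j) = 9 - (B*j + B*j) = 9 - 2*B*j)
-132/(-342) - 339/E(-6, r(4)) = -132/(-342) - 339/(9 - 2*(-6)*(-3*4)) = -132*(-1/342) - 339/(9 - 2*(-6)*(-12)) = 22/57 - 339/(9 - 144) = 22/57 - 339/(-135) = 22/57 - 339*(-1/135) = 22/57 + 113/45 = 2477/855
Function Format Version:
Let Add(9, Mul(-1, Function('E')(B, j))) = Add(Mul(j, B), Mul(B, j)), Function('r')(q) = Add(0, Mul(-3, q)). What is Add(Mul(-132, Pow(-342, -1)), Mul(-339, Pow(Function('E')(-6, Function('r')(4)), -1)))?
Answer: Rational(2477, 855) ≈ 2.8971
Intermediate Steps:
Function('r')(q) = Mul(-3, q)
Function('E')(B, j) = Add(9, Mul(-2, B, j)) (Function('E')(B, j) = Add(9, Mul(-1, Add(Mul(j, B), Mul(B, j)))) = Add(9, Mul(-1, Add(Mul(B, j), Mul(B, j)))) = Add(9, Mul(-1, Mul(2, B, j))) = Add(9, Mul(-2, B, j)))
Add(Mul(-132, Pow(-342, -1)), Mul(-339, Pow(Function('E')(-6, Function('r')(4)), -1))) = Add(Mul(-132, Pow(-342, -1)), Mul(-339, Pow(Add(9, Mul(-2, -6, Mul(-3, 4))), -1))) = Add(Mul(-132, Rational(-1, 342)), Mul(-339, Pow(Add(9, Mul(-2, -6, -12)), -1))) = Add(Rational(22, 57), Mul(-339, Pow(Add(9, -144), -1))) = Add(Rational(22, 57), Mul(-339, Pow(-135, -1))) = Add(Rational(22, 57), Mul(-339, Rational(-1, 135))) = Add(Rational(22, 57), Rational(113, 45)) = Rational(2477, 855)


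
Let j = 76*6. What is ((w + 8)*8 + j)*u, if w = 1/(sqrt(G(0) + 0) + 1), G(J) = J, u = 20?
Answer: 10560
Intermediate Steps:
j = 456
w = 1 (w = 1/(sqrt(0 + 0) + 1) = 1/(sqrt(0) + 1) = 1/(0 + 1) = 1/1 = 1)
((w + 8)*8 + j)*u = ((1 + 8)*8 + 456)*20 = (9*8 + 456)*20 = (72 + 456)*20 = 528*20 = 10560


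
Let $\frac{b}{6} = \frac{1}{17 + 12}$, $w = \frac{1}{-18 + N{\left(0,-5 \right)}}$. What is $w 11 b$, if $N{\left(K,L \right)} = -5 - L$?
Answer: $- \frac{11}{87} \approx -0.12644$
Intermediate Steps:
$w = - \frac{1}{18}$ ($w = \frac{1}{-18 - 0} = \frac{1}{-18 + \left(-5 + 5\right)} = \frac{1}{-18 + 0} = \frac{1}{-18} = - \frac{1}{18} \approx -0.055556$)
$b = \frac{6}{29}$ ($b = \frac{6}{17 + 12} = \frac{6}{29} \approx 0.2069$)
$w 11 b = \left(- \frac{1}{18}\right) 11 \cdot \frac{6}{29} = \left(- \frac{11}{18}\right) \frac{6}{29} = - \frac{11}{87}$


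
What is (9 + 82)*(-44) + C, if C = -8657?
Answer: -12661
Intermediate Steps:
(9 + 82)*(-44) + C = (9 + 82)*(-44) - 8657 = 91*(-44) - 8657 = -4004 - 8657 = -12661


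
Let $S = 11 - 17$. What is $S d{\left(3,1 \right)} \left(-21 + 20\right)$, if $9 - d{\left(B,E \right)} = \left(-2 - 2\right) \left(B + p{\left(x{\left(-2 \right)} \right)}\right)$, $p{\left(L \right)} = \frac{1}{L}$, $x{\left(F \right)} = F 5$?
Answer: $\frac{618}{5} \approx 123.6$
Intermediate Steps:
$x{\left(F \right)} = 5 F$
$S = -6$ ($S = 11 - 17 = -6$)
$d{\left(B,E \right)} = \frac{43}{5} + 4 B$ ($d{\left(B,E \right)} = 9 - \left(-2 - 2\right) \left(B + \frac{1}{5 \left(-2\right)}\right) = 9 - - 4 \left(B + \frac{1}{-10}\right) = 9 - - 4 \left(B - \frac{1}{10}\right) = 9 - - 4 \left(- \frac{1}{10} + B\right) = 9 - \left(\frac{2}{5} - 4 B\right) = 9 + \left(- \frac{2}{5} + 4 B\right) = \frac{43}{5} + 4 B$)
$S d{\left(3,1 \right)} \left(-21 + 20\right) = - 6 \left(\frac{43}{5} + 4 \cdot 3\right) \left(-21 + 20\right) = - 6 \left(\frac{43}{5} + 12\right) \left(-1\right) = \left(-6\right) \frac{103}{5} \left(-1\right) = \left(- \frac{618}{5}\right) \left(-1\right) = \frac{618}{5}$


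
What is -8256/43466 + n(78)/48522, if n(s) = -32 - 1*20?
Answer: -100714466/527264313 ≈ -0.19101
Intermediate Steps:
n(s) = -52 (n(s) = -32 - 20 = -52)
-8256/43466 + n(78)/48522 = -8256/43466 - 52/48522 = -8256*1/43466 - 52*1/48522 = -4128/21733 - 26/24261 = -100714466/527264313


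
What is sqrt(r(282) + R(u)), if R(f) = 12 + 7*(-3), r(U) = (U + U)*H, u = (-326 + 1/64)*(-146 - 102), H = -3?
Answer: 9*I*sqrt(21) ≈ 41.243*I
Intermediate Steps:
u = 646753/8 (u = (-326 + 1/64)*(-248) = -20863/64*(-248) = 646753/8 ≈ 80844.)
r(U) = -6*U (r(U) = (U + U)*(-3) = (2*U)*(-3) = -6*U)
R(f) = -9 (R(f) = 12 - 21 = -9)
sqrt(r(282) + R(u)) = sqrt(-6*282 - 9) = sqrt(-1692 - 9) = sqrt(-1701) = 9*I*sqrt(21)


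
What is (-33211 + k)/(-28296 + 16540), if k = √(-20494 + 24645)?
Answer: 33211/11756 - √4151/11756 ≈ 2.8195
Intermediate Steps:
k = √4151 ≈ 64.428
(-33211 + k)/(-28296 + 16540) = (-33211 + √4151)/(-28296 + 16540) = (-33211 + √4151)/(-11756) = (-33211 + √4151)*(-1/11756) = 33211/11756 - √4151/11756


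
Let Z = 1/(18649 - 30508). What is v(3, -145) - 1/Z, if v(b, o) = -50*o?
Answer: 19109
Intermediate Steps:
Z = -1/11859 (Z = 1/(-11859) = -1/11859 ≈ -8.4324e-5)
v(3, -145) - 1/Z = -50*(-145) - 1/(-1/11859) = 7250 - 1*(-11859) = 7250 + 11859 = 19109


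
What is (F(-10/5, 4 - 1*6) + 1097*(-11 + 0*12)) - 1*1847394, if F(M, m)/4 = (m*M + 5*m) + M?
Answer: -1859493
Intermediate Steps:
F(M, m) = 4*M + 20*m + 4*M*m (F(M, m) = 4*((m*M + 5*m) + M) = 4*((M*m + 5*m) + M) = 4*((5*m + M*m) + M) = 4*(M + 5*m + M*m) = 4*M + 20*m + 4*M*m)
(F(-10/5, 4 - 1*6) + 1097*(-11 + 0*12)) - 1*1847394 = ((4*(-10/5) + 20*(4 - 1*6) + 4*(-10/5)*(4 - 1*6)) + 1097*(-11 + 0*12)) - 1*1847394 = ((4*(-10*1/5) + 20*(4 - 6) + 4*(-10*1/5)*(4 - 6)) + 1097*(-11 + 0)) - 1847394 = ((4*(-2) + 20*(-2) + 4*(-2)*(-2)) + 1097*(-11)) - 1847394 = ((-8 - 40 + 16) - 12067) - 1847394 = (-32 - 12067) - 1847394 = -12099 - 1847394 = -1859493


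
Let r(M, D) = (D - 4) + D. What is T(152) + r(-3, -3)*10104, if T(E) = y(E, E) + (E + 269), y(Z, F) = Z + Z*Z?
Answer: -77363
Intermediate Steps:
y(Z, F) = Z + Z²
r(M, D) = -4 + 2*D (r(M, D) = (-4 + D) + D = -4 + 2*D)
T(E) = 269 + E + E*(1 + E) (T(E) = E*(1 + E) + (E + 269) = E*(1 + E) + (269 + E) = 269 + E + E*(1 + E))
T(152) + r(-3, -3)*10104 = (269 + 152 + 152*(1 + 152)) + (-4 + 2*(-3))*10104 = (269 + 152 + 152*153) + (-4 - 6)*10104 = (269 + 152 + 23256) - 10*10104 = 23677 - 101040 = -77363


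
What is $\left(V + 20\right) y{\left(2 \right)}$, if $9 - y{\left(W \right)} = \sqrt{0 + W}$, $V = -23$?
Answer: $-27 + 3 \sqrt{2} \approx -22.757$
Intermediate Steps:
$y{\left(W \right)} = 9 - \sqrt{W}$ ($y{\left(W \right)} = 9 - \sqrt{0 + W} = 9 - \sqrt{W}$)
$\left(V + 20\right) y{\left(2 \right)} = \left(-23 + 20\right) \left(9 - \sqrt{2}\right) = - 3 \left(9 - \sqrt{2}\right) = -27 + 3 \sqrt{2}$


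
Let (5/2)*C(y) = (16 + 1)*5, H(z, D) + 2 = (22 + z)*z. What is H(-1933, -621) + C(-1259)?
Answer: 3693995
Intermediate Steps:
H(z, D) = -2 + z*(22 + z) (H(z, D) = -2 + (22 + z)*z = -2 + z*(22 + z))
C(y) = 34 (C(y) = 2*((16 + 1)*5)/5 = 2*(17*5)/5 = (⅖)*85 = 34)
H(-1933, -621) + C(-1259) = (-2 + (-1933)² + 22*(-1933)) + 34 = (-2 + 3736489 - 42526) + 34 = 3693961 + 34 = 3693995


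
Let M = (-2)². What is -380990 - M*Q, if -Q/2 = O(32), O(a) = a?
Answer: -380734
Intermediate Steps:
Q = -64 (Q = -2*32 = -64)
M = 4
-380990 - M*Q = -380990 - 4*(-64) = -380990 - 1*(-256) = -380990 + 256 = -380734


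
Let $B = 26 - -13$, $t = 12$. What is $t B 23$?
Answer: $10764$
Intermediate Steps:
$B = 39$ ($B = 26 + 13 = 39$)
$t B 23 = 12 \cdot 39 \cdot 23 = 468 \cdot 23 = 10764$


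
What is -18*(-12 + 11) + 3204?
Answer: 3222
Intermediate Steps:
-18*(-12 + 11) + 3204 = -18*(-1) + 3204 = 18 + 3204 = 3222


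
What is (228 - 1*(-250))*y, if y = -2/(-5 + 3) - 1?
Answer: 0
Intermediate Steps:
y = 0 (y = -2/(-2) - 1 = -½*(-2) - 1 = 1 - 1 = 0)
(228 - 1*(-250))*y = (228 - 1*(-250))*0 = (228 + 250)*0 = 478*0 = 0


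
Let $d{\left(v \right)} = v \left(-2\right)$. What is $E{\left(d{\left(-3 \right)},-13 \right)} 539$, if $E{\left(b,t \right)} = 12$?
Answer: $6468$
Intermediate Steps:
$d{\left(v \right)} = - 2 v$
$E{\left(d{\left(-3 \right)},-13 \right)} 539 = 12 \cdot 539 = 6468$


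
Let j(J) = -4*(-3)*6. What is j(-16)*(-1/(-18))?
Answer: 4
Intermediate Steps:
j(J) = 72 (j(J) = 12*6 = 72)
j(-16)*(-1/(-18)) = 72*(-1/(-18)) = 72*(-1*(-1/18)) = 72*(1/18) = 4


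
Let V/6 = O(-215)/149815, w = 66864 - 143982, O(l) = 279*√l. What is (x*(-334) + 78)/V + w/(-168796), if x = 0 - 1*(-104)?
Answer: 38559/84398 + 389519*I*√215/27 ≈ 0.45687 + 2.1154e+5*I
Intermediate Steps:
x = 104 (x = 0 + 104 = 104)
w = -77118
V = 1674*I*√215/149815 (V = 6*((279*√(-215))/149815) = 6*((279*(I*√215))*(1/149815)) = 6*((279*I*√215)*(1/149815)) = 6*(279*I*√215/149815) = 1674*I*√215/149815 ≈ 0.16384*I)
(x*(-334) + 78)/V + w/(-168796) = (104*(-334) + 78)/((1674*I*√215/149815)) - 77118/(-168796) = (-34736 + 78)*(-29963*I*√215/71982) - 77118*(-1/168796) = -(-389519)*I*√215/27 + 38559/84398 = 389519*I*√215/27 + 38559/84398 = 38559/84398 + 389519*I*√215/27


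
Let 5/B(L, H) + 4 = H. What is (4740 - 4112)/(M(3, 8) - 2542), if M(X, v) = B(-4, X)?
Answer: -628/2547 ≈ -0.24656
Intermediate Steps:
B(L, H) = 5/(-4 + H)
M(X, v) = 5/(-4 + X)
(4740 - 4112)/(M(3, 8) - 2542) = (4740 - 4112)/(5/(-4 + 3) - 2542) = 628/(5/(-1) - 2542) = 628/(5*(-1) - 2542) = 628/(-5 - 2542) = 628/(-2547) = 628*(-1/2547) = -628/2547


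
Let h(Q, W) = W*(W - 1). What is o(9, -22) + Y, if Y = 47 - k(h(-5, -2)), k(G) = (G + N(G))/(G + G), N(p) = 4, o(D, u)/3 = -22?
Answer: -119/6 ≈ -19.833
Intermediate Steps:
o(D, u) = -66 (o(D, u) = 3*(-22) = -66)
h(Q, W) = W*(-1 + W)
k(G) = (4 + G)/(2*G) (k(G) = (G + 4)/(G + G) = (4 + G)/((2*G)) = (4 + G)*(1/(2*G)) = (4 + G)/(2*G))
Y = 277/6 (Y = 47 - (4 - 2*(-1 - 2))/(2*((-2*(-1 - 2)))) = 47 - (4 - 2*(-3))/(2*((-2*(-3)))) = 47 - (4 + 6)/(2*6) = 47 - 10/(2*6) = 47 - 1*⅚ = 47 - ⅚ = 277/6 ≈ 46.167)
o(9, -22) + Y = -66 + 277/6 = -119/6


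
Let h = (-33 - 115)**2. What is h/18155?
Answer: 21904/18155 ≈ 1.2065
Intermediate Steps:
h = 21904 (h = (-148)**2 = 21904)
h/18155 = 21904/18155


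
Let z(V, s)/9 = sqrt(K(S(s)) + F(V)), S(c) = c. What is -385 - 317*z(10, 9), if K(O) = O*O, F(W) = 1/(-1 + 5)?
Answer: -385 - 14265*sqrt(13)/2 ≈ -26102.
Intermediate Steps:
F(W) = 1/4
K(O) = O**2
z(V, s) = 9*sqrt(1/4 + s**2) (z(V, s) = 9*sqrt(s**2 + 1/4) = 9*sqrt(1/4 + s**2))
-385 - 317*z(10, 9) = -385 - 2853*sqrt(1 + 4*9**2)/2 = -385 - 2853*sqrt(1 + 4*81)/2 = -385 - 2853*sqrt(1 + 324)/2 = -385 - 2853*sqrt(325)/2 = -385 - 2853*5*sqrt(13)/2 = -385 - 14265*sqrt(13)/2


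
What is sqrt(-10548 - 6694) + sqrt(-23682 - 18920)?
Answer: I*(sqrt(17242) + sqrt(42602)) ≈ 337.71*I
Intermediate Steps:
sqrt(-10548 - 6694) + sqrt(-23682 - 18920) = sqrt(-17242) + sqrt(-42602) = I*sqrt(17242) + I*sqrt(42602)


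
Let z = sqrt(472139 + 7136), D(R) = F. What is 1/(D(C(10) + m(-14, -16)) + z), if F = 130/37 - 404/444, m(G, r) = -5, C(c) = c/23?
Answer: -32079/5905063754 + 61605*sqrt(19171)/5905063754 ≈ 0.0014391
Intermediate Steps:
C(c) = c/23 (C(c) = c*(1/23) = c/23)
F = 289/111 (F = 130*(1/37) - 404*1/444 = 130/37 - 101/111 = 289/111 ≈ 2.6036)
D(R) = 289/111
z = 5*sqrt(19171) (z = sqrt(479275) = 5*sqrt(19171) ≈ 692.30)
1/(D(C(10) + m(-14, -16)) + z) = 1/(289/111 + 5*sqrt(19171))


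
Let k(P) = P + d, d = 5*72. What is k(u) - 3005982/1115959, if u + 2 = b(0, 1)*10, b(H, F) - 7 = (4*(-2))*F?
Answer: 385347750/1115959 ≈ 345.31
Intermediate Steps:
d = 360
b(H, F) = 7 - 8*F (b(H, F) = 7 + (4*(-2))*F = 7 - 8*F)
u = -12 (u = -2 + (7 - 8*1)*10 = -2 + (7 - 8)*10 = -2 - 1*10 = -2 - 10 = -12)
k(P) = 360 + P (k(P) = P + 360 = 360 + P)
k(u) - 3005982/1115959 = (360 - 12) - 3005982/1115959 = 348 - 3005982*1/1115959 = 348 - 3005982/1115959 = 385347750/1115959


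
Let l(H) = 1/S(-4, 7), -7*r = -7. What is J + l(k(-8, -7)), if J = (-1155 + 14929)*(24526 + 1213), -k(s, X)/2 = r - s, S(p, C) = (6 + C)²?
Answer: 59915398635/169 ≈ 3.5453e+8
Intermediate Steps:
r = 1 (r = -⅐*(-7) = 1)
k(s, X) = -2 + 2*s (k(s, X) = -2*(1 - s) = -2 + 2*s)
l(H) = 1/169 (l(H) = 1/((6 + 7)²) = 1/(13²) = 1/169)
J = 354528986 (J = 13774*25739 = 354528986)
J + l(k(-8, -7)) = 354528986 + 1/169 = 59915398635/169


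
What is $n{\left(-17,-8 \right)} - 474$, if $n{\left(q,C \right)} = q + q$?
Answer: $-508$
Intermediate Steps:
$n{\left(q,C \right)} = 2 q$
$n{\left(-17,-8 \right)} - 474 = 2 \left(-17\right) - 474 = -34 - 474 = -508$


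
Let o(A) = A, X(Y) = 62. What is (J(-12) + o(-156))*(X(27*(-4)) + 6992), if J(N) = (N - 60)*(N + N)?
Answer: 11088888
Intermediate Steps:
J(N) = 2*N*(-60 + N) (J(N) = (-60 + N)*(2*N) = 2*N*(-60 + N))
(J(-12) + o(-156))*(X(27*(-4)) + 6992) = (2*(-12)*(-60 - 12) - 156)*(62 + 6992) = (2*(-12)*(-72) - 156)*7054 = (1728 - 156)*7054 = 1572*7054 = 11088888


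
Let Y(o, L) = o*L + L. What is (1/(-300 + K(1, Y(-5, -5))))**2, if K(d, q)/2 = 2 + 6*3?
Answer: 1/67600 ≈ 1.4793e-5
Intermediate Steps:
Y(o, L) = L + L*o (Y(o, L) = L*o + L = L + L*o)
K(d, q) = 40 (K(d, q) = 2*(2 + 6*3) = 2*(2 + 18) = 2*20 = 40)
(1/(-300 + K(1, Y(-5, -5))))**2 = (1/(-300 + 40))**2 = (1/(-260))**2 = (-1/260)**2 = 1/67600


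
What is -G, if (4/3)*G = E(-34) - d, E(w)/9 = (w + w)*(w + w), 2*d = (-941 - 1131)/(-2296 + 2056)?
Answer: -2496701/80 ≈ -31209.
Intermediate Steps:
d = 259/60 (d = ((-941 - 1131)/(-2296 + 2056))/2 = (-2072/(-240))/2 = (-2072*(-1/240))/2 = (½)*(259/30) = 259/60 ≈ 4.3167)
E(w) = 36*w² (E(w) = 9*((w + w)*(w + w)) = 9*((2*w)*(2*w)) = 9*(4*w²) = 36*w²)
G = 2496701/80 (G = 3*(36*(-34)² - 1*259/60)/4 = 3*(36*1156 - 259/60)/4 = 3*(41616 - 259/60)/4 = (¾)*(2496701/60) = 2496701/80 ≈ 31209.)
-G = -1*2496701/80 = -2496701/80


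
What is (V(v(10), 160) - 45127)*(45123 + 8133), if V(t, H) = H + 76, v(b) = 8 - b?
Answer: -2390715096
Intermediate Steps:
V(t, H) = 76 + H
(V(v(10), 160) - 45127)*(45123 + 8133) = ((76 + 160) - 45127)*(45123 + 8133) = (236 - 45127)*53256 = -44891*53256 = -2390715096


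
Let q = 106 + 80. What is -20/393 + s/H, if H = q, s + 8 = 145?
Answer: 5569/8122 ≈ 0.68567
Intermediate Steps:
s = 137 (s = -8 + 145 = 137)
q = 186
H = 186
-20/393 + s/H = -20/393 + 137/186 = 5569/8122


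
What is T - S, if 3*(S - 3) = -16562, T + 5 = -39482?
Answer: -101908/3 ≈ -33969.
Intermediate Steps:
T = -39487 (T = -5 - 39482 = -39487)
S = -16553/3 (S = 3 + (1/3)*(-16562) = 3 - 16562/3 = -16553/3 ≈ -5517.7)
T - S = -39487 - 1*(-16553/3) = -39487 + 16553/3 = -101908/3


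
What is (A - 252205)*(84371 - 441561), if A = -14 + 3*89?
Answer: 89994734880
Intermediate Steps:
A = 253 (A = -14 + 267 = 253)
(A - 252205)*(84371 - 441561) = (253 - 252205)*(84371 - 441561) = -251952*(-357190) = 89994734880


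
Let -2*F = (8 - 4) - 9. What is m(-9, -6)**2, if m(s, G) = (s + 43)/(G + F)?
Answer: 4624/49 ≈ 94.367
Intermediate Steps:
F = 5/2 (F = -((8 - 4) - 9)/2 = -(4 - 9)/2 = -1/2*(-5) = 5/2 ≈ 2.5000)
m(s, G) = (43 + s)/(5/2 + G) (m(s, G) = (s + 43)/(G + 5/2) = (43 + s)/(5/2 + G))
m(-9, -6)**2 = (2*(43 - 9)/(5 + 2*(-6)))**2 = (2*34/(5 - 12))**2 = (2*34/(-7))**2 = (2*(-1/7)*34)**2 = (-68/7)**2 = 4624/49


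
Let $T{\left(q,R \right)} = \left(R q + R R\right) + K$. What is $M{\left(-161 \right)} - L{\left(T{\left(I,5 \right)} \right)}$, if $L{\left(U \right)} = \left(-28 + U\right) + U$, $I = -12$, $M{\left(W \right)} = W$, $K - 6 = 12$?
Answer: $-99$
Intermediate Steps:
$K = 18$ ($K = 6 + 12 = 18$)
$T{\left(q,R \right)} = 18 + R^{2} + R q$ ($T{\left(q,R \right)} = \left(R q + R R\right) + 18 = \left(R q + R^{2}\right) + 18 = \left(R^{2} + R q\right) + 18 = 18 + R^{2} + R q$)
$L{\left(U \right)} = -28 + 2 U$
$M{\left(-161 \right)} - L{\left(T{\left(I,5 \right)} \right)} = -161 - \left(-28 + 2 \left(18 + 5^{2} + 5 \left(-12\right)\right)\right) = -161 - \left(-28 + 2 \left(18 + 25 - 60\right)\right) = -161 - \left(-28 + 2 \left(-17\right)\right) = -161 - \left(-28 - 34\right) = -161 - -62 = -161 + 62 = -99$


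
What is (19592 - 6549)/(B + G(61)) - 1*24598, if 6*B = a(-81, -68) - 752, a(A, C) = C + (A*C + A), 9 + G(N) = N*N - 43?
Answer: -654745100/26621 ≈ -24595.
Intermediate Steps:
G(N) = -52 + N² (G(N) = -9 + (N*N - 43) = -9 + (N² - 43) = -9 + (-43 + N²) = -52 + N²)
a(A, C) = A + C + A*C (a(A, C) = C + (A + A*C) = A + C + A*C)
B = 4607/6 (B = ((-81 - 68 - 81*(-68)) - 752)/6 = ((-81 - 68 + 5508) - 752)/6 = (5359 - 752)/6 = (⅙)*4607 = 4607/6 ≈ 767.83)
(19592 - 6549)/(B + G(61)) - 1*24598 = (19592 - 6549)/(4607/6 + (-52 + 61²)) - 1*24598 = 13043/(4607/6 + (-52 + 3721)) - 24598 = 13043/(4607/6 + 3669) - 24598 = 13043/(26621/6) - 24598 = 13043*(6/26621) - 24598 = 78258/26621 - 24598 = -654745100/26621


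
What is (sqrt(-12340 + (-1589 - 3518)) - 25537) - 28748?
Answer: -54285 + I*sqrt(17447) ≈ -54285.0 + 132.09*I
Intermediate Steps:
(sqrt(-12340 + (-1589 - 3518)) - 25537) - 28748 = (sqrt(-12340 - 5107) - 25537) - 28748 = (sqrt(-17447) - 25537) - 28748 = (I*sqrt(17447) - 25537) - 28748 = (-25537 + I*sqrt(17447)) - 28748 = -54285 + I*sqrt(17447)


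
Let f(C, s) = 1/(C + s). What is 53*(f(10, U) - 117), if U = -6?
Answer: -24751/4 ≈ -6187.8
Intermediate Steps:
53*(f(10, U) - 117) = 53*(1/(10 - 6) - 117) = 53*(1/4 - 117) = 53*(¼ - 117) = 53*(-467/4) = -24751/4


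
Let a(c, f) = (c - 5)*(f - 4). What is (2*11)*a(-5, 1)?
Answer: 660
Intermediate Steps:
a(c, f) = (-5 + c)*(-4 + f)
(2*11)*a(-5, 1) = (2*11)*(20 - 5*1 - 4*(-5) - 5*1) = 22*(20 - 5 + 20 - 5) = 22*30 = 660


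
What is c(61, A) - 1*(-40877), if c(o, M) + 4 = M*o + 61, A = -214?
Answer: 27880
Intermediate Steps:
c(o, M) = 57 + M*o (c(o, M) = -4 + (M*o + 61) = -4 + (61 + M*o) = 57 + M*o)
c(61, A) - 1*(-40877) = (57 - 214*61) - 1*(-40877) = (57 - 13054) + 40877 = -12997 + 40877 = 27880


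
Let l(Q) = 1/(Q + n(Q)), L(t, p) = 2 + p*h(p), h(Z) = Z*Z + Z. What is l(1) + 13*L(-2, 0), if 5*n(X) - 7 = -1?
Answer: 291/11 ≈ 26.455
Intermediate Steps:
n(X) = 6/5 (n(X) = 7/5 + (⅕)*(-1) = 7/5 - ⅕ = 6/5)
h(Z) = Z + Z² (h(Z) = Z² + Z = Z + Z²)
L(t, p) = 2 + p²*(1 + p) (L(t, p) = 2 + p*(p*(1 + p)) = 2 + p²*(1 + p))
l(Q) = 1/(6/5 + Q) (l(Q) = 1/(Q + 6/5) = 1/(6/5 + Q))
l(1) + 13*L(-2, 0) = 5/(6 + 5*1) + 13*(2 + 0²*(1 + 0)) = 5/(6 + 5) + 13*(2 + 0*1) = 5/11 + 13*(2 + 0) = 5*(1/11) + 13*2 = 5/11 + 26 = 291/11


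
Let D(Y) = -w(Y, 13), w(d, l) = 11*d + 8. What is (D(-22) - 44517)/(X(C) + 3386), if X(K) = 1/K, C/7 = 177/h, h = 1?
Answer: -54866637/4195255 ≈ -13.078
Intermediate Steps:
w(d, l) = 8 + 11*d
C = 1239 (C = 7*(177/1) = 7*(177*1) = 7*177 = 1239)
D(Y) = -8 - 11*Y (D(Y) = -(8 + 11*Y) = -8 - 11*Y)
(D(-22) - 44517)/(X(C) + 3386) = ((-8 - 11*(-22)) - 44517)/(1/1239 + 3386) = ((-8 + 242) - 44517)/(1/1239 + 3386) = (234 - 44517)/(4195255/1239) = -44283*1239/4195255 = -54866637/4195255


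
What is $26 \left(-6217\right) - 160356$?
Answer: $-321998$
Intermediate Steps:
$26 \left(-6217\right) - 160356 = -161642 - 160356 = -321998$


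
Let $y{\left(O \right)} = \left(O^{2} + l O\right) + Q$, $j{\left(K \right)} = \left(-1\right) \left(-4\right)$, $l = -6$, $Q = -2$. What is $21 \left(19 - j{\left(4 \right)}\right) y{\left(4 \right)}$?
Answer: $-3150$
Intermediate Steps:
$j{\left(K \right)} = 4$
$y{\left(O \right)} = -2 + O^{2} - 6 O$ ($y{\left(O \right)} = \left(O^{2} - 6 O\right) - 2 = -2 + O^{2} - 6 O$)
$21 \left(19 - j{\left(4 \right)}\right) y{\left(4 \right)} = 21 \left(19 - 4\right) \left(-2 + 4^{2} - 24\right) = 21 \left(19 - 4\right) \left(-2 + 16 - 24\right) = 21 \cdot 15 \left(-10\right) = 315 \left(-10\right) = -3150$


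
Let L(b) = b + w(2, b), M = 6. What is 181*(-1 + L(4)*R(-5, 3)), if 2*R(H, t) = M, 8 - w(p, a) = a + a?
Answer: 1991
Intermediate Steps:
w(p, a) = 8 - 2*a (w(p, a) = 8 - (a + a) = 8 - 2*a)
R(H, t) = 3 (R(H, t) = (1/2)*6 = 3)
L(b) = 8 - b (L(b) = b + (8 - 2*b) = 8 - b)
181*(-1 + L(4)*R(-5, 3)) = 181*(-1 + (8 - 1*4)*3) = 181*(-1 + (8 - 4)*3) = 181*(-1 + 4*3) = 181*(-1 + 12) = 181*11 = 1991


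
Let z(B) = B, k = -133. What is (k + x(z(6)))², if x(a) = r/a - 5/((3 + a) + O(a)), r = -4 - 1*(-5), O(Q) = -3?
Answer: 160801/9 ≈ 17867.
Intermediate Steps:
r = 1 (r = -4 + 5 = 1)
x(a) = -4/a (x(a) = 1/a - 5/((3 + a) - 3) = 1/a - 5/a = -4/a)
(k + x(z(6)))² = (-133 - 4/6)² = (-133 - 4*⅙)² = (-133 - ⅔)² = (-401/3)² = 160801/9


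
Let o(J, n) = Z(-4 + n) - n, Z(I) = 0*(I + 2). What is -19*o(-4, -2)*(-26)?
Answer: 988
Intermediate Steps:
Z(I) = 0 (Z(I) = 0*(2 + I) = 0)
o(J, n) = -n (o(J, n) = 0 - n = -n)
-19*o(-4, -2)*(-26) = -(-19)*(-2)*(-26) = -19*2*(-26) = -38*(-26) = 988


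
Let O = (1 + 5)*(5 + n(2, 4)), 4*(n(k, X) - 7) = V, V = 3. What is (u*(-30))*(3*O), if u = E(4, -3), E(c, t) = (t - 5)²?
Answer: -440640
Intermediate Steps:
n(k, X) = 31/4 (n(k, X) = 7 + (¼)*3 = 7 + ¾ = 31/4)
E(c, t) = (-5 + t)²
O = 153/2 (O = (1 + 5)*(5 + 31/4) = 6*(51/4) = 153/2 ≈ 76.500)
u = 64 (u = (-5 - 3)² = (-8)² = 64)
(u*(-30))*(3*O) = (64*(-30))*(3*(153/2)) = -1920*459/2 = -440640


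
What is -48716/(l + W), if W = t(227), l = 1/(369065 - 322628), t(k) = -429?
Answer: 565556223/4980368 ≈ 113.56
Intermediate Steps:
l = 1/46437 ≈ 2.1535e-5
W = -429
-48716/(l + W) = -48716/(1/46437 - 429) = -48716/(-19921472/46437) = -48716*(-46437/19921472) = 565556223/4980368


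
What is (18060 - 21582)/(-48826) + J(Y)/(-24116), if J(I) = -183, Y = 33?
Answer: 46935855/588743908 ≈ 0.079722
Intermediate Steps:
(18060 - 21582)/(-48826) + J(Y)/(-24116) = (18060 - 21582)/(-48826) - 183/(-24116) = -3522*(-1/48826) - 183*(-1/24116) = 1761/24413 + 183/24116 = 46935855/588743908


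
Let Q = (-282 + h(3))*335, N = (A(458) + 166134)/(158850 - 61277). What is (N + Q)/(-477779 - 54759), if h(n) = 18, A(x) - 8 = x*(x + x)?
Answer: 4314385225/25980665137 ≈ 0.16606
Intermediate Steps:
A(x) = 8 + 2*x² (A(x) = 8 + x*(x + x) = 8 + x*(2*x) = 8 + 2*x²)
N = 585670/97573 (N = ((8 + 2*458²) + 166134)/(158850 - 61277) = ((8 + 2*209764) + 166134)/97573 = ((8 + 419528) + 166134)*(1/97573) = (419536 + 166134)*(1/97573) = 585670*(1/97573) = 585670/97573 ≈ 6.0024)
Q = -88440 (Q = (-282 + 18)*335 = -264*335 = -88440)
(N + Q)/(-477779 - 54759) = (585670/97573 - 88440)/(-477779 - 54759) = -8628770450/97573/(-532538) = -8628770450/97573*(-1/532538) = 4314385225/25980665137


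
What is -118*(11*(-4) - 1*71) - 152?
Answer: 13418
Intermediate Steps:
-118*(11*(-4) - 1*71) - 152 = -118*(-44 - 71) - 152 = -118*(-115) - 152 = 13570 - 152 = 13418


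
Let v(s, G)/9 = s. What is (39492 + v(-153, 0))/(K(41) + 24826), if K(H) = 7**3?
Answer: 38115/25169 ≈ 1.5144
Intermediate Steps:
K(H) = 343
v(s, G) = 9*s
(39492 + v(-153, 0))/(K(41) + 24826) = (39492 + 9*(-153))/(343 + 24826) = (39492 - 1377)/25169 = 38115*(1/25169) = 38115/25169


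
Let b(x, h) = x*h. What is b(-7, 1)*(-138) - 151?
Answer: 815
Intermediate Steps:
b(x, h) = h*x
b(-7, 1)*(-138) - 151 = (1*(-7))*(-138) - 151 = -7*(-138) - 151 = 966 - 151 = 815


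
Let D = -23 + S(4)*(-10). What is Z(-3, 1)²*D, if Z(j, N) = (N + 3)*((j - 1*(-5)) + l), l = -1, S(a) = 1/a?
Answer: -408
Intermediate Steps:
Z(j, N) = (3 + N)*(4 + j) (Z(j, N) = (N + 3)*((j - 1*(-5)) - 1) = (3 + N)*((j + 5) - 1) = (3 + N)*((5 + j) - 1) = (3 + N)*(4 + j))
D = -51/2 (D = -23 - 10/4 = -23 + (¼)*(-10) = -23 - 5/2 = -51/2 ≈ -25.500)
Z(-3, 1)²*D = (12 + 3*(-3) + 4*1 + 1*(-3))²*(-51/2) = (12 - 9 + 4 - 3)²*(-51/2) = 4²*(-51/2) = 16*(-51/2) = -408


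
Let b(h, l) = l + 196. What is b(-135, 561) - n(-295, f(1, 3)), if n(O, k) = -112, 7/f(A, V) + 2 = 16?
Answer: 869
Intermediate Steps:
f(A, V) = ½ (f(A, V) = 7/(-2 + 16) = 7/14 = 7*(1/14) = ½)
b(h, l) = 196 + l
b(-135, 561) - n(-295, f(1, 3)) = (196 + 561) - 1*(-112) = 757 + 112 = 869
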